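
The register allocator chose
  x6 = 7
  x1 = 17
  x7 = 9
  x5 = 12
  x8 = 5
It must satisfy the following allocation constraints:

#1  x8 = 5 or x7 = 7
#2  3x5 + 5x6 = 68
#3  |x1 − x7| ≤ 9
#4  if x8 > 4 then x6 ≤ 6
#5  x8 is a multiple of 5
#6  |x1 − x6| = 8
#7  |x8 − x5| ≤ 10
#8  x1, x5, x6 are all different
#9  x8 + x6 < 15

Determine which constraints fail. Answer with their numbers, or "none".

#1 x8 = 5 = 5 (first disjunct) — holds.
#2 3x5 + 5x6 = 3(12) + 5(7) = 71, not 68 — does not hold.
#3 |17 − 9| = 8; 8 ≤ 9 — holds.
#4 x8 = 5 > 4, so we need x6 ≤ 6; but x6 = 7 > 6 — does not hold.
#5 5 / 5 = 1, so 5 divides 5 — holds.
#6 |17 − 7| = 10, not 8 — does not hold.
#7 |5 − 12| = 7; 7 ≤ 10 — holds.
#8 values 17, 12, 7 are pairwise distinct — holds.
#9 x8 + x6 = 5 + 7 = 12; 12 < 15 — holds.

Violated: 2, 4, 6.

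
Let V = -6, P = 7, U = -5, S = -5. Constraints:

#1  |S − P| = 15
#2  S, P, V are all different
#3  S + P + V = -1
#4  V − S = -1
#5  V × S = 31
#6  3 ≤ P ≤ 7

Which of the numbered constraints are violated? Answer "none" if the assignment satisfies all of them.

Constraints 1, 3, 5 are violated.

#1 |-5 − 7| = 12, not 15 — violated.
#2 values -5, 7, -6 are pairwise distinct — OK.
#3 S + P + V = -5 + 7 + (-6) = -4, not -1 — violated.
#4 V − S = -6 − (-5) = -1 — OK.
#5 V × S = -6 × (-5) = 30, not 31 — violated.
#6 P = 7 lies in [3, 7] — OK.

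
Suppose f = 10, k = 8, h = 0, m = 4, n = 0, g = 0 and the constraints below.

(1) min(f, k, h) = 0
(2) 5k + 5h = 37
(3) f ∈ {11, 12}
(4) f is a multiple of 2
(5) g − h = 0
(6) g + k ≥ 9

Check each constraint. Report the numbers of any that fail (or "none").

The assignment fails constraints 2, 3, 6.

(1) min(10, 8, 0) = 0 — holds.
(2) 5k + 5h = 5(8) + 5(0) = 40, not 37 — does not hold.
(3) f = 10 is not in {11, 12} — does not hold.
(4) 10 / 2 = 5, so 2 divides 10 — holds.
(5) g − h = 0 − 0 = 0 — holds.
(6) g + k = 0 + 8 = 8; 8 < 9, bound 9 not met — does not hold.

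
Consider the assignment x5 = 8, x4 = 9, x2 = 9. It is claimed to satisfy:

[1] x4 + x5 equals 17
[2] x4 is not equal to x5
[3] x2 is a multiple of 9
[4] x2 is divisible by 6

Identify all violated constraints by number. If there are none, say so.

[1] x4 + x5 = 9 + 8 = 17 — satisfied.
[2] x4 = 9, x5 = 8; distinct — satisfied.
[3] 9 / 9 = 1, so 9 divides 9 — satisfied.
[4] 9 = 6*1 + 3, so 6 does not divide 9 — violated.

Constraint 4 does not hold.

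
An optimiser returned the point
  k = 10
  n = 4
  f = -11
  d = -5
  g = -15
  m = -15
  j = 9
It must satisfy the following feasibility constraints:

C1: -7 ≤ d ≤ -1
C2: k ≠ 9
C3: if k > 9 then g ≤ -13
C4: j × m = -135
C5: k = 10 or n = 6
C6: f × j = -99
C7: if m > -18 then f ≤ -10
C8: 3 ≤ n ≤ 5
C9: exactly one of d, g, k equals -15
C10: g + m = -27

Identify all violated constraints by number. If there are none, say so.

The assignment fails constraint 10.

C1: d = -5 lies in [-7, -1] — holds.
C2: k = 10, and 10 ≠ 9 — holds.
C3: k = 10 > 9, so we need g ≤ -13; g = -15 ≤ -13 — holds.
C4: j × m = 9 × (-15) = -135 — holds.
C5: k = 10 = 10 (first disjunct) — holds.
C6: f × j = -11 × 9 = -99 — holds.
C7: m = -15 > -18, so we need f ≤ -10; f = -11 ≤ -10 — holds.
C8: n = 4 lies in [3, 5] — holds.
C9: d=-5, g=-15, k=10; 1 of them equals -15 — holds.
C10: g + m = -15 + (-15) = -30, not -27 — fails.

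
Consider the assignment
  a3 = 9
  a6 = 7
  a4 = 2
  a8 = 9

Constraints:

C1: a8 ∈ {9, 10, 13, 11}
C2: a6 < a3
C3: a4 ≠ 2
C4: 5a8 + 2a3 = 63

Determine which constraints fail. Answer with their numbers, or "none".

Violated: 3.

C1: a8 = 9 is in {9, 10, 13, 11} — holds.
C2: a6 = 7, a3 = 9; 7 < 9 — holds.
C3: a4 = 2, but 2 is required to differ — fails.
C4: 5a8 + 2a3 = 5(9) + 2(9) = 63 — holds.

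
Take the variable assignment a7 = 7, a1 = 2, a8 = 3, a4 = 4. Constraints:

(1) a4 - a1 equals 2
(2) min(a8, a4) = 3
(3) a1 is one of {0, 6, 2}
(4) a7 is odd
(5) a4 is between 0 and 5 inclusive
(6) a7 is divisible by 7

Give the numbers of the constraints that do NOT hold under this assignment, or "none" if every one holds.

(1) a4 - a1 = 4 - 2 = 2 — satisfied.
(2) min(3, 4) = 3 — satisfied.
(3) a1 = 2 is in {0, 6, 2} — satisfied.
(4) a7 = 7 is odd — satisfied.
(5) a4 = 4 lies in [0, 5] — satisfied.
(6) 7 / 7 = 1, so 7 divides 7 — satisfied.

All constraints are satisfied.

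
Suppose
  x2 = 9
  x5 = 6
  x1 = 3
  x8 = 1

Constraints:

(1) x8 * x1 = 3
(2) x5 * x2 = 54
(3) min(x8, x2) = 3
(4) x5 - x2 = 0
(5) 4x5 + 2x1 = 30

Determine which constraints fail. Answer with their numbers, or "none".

Constraints 3, 4 do not hold.

(1) x8 * x1 = 1 * 3 = 3  ✓
(2) x5 * x2 = 6 * 9 = 54  ✓
(3) min(1, 9) = 1, not 3  ✗
(4) x5 - x2 = 6 - 9 = -3, not 0  ✗
(5) 4x5 + 2x1 = 4(6) + 2(3) = 30  ✓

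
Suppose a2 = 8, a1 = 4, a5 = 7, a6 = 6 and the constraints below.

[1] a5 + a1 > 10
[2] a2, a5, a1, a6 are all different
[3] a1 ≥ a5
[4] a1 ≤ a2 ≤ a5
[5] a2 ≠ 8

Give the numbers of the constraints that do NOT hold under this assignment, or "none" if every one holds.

Constraints 3, 4, 5 are violated.

[1] a5 + a1 = 7 + 4 = 11; 11 > 10 — holds.
[2] values 8, 7, 4, 6 are pairwise distinct — holds.
[3] a1 = 4, a5 = 7; 4 < 7 (want ≥) — fails.
[4] values 4, 8, 7; a2 = 8 is not ≤ a5 = 7 — fails.
[5] a2 = 8, but 8 is required to differ — fails.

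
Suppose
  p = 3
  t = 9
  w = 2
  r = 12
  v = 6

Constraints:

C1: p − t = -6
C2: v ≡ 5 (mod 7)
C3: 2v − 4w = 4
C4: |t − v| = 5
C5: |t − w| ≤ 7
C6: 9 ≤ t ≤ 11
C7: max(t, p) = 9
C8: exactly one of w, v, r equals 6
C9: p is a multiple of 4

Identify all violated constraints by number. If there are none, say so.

Constraints 2, 4, 9 do not hold.

C1: p − t = 3 − 9 = -6 — satisfied.
C2: 6 mod 7 = 6, not 5 — violated.
C3: 2v − 4w = 2(6) − 4(2) = 4 — satisfied.
C4: |9 − 6| = 3, not 5 — violated.
C5: |9 − 2| = 7; 7 ≤ 7 — satisfied.
C6: t = 9 lies in [9, 11] — satisfied.
C7: max(9, 3) = 9 — satisfied.
C8: w=2, v=6, r=12; 1 of them equals 6 — satisfied.
C9: 3 = 4×0 + 3, so 4 does not divide 3 — violated.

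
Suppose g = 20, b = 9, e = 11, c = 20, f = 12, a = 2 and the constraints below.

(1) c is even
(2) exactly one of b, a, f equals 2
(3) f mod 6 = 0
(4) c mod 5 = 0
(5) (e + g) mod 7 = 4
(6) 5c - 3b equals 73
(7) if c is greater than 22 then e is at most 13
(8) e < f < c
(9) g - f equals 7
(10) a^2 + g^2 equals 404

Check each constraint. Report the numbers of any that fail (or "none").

(1) c = 20 is even — OK.
(2) b=9, a=2, f=12; 1 of them equals 2 — OK.
(3) 12 mod 6 = 0 — OK.
(4) 20 mod 5 = 0 — OK.
(5) e + g = 31; 31 mod 7 = 3, not 4 — violated.
(6) 5c - 3b = 5(20) - 3(9) = 73 — OK.
(7) c = 20, not > 22; antecedent false, conditional vacuously true — OK.
(8) values 11 < 12 < 20 — OK.
(9) g - f = 20 - 12 = 8, not 7 — violated.
(10) a^2 + g^2 = 2^2 + 20^2 = 4 + 400 = 404 — OK.

The assignment fails constraints 5 and 9.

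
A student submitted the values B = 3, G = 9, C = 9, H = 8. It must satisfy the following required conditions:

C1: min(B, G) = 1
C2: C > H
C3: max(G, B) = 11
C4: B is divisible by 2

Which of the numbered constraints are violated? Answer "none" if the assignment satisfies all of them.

No — constraints 1, 3, and 4 are not satisfied.

C1: min(3, 9) = 3, not 1  no
C2: C = 9, H = 8; 9 > 8  yes
C3: max(9, 3) = 9, not 11  no
C4: 3 = 2×1 + 1, so 2 does not divide 3  no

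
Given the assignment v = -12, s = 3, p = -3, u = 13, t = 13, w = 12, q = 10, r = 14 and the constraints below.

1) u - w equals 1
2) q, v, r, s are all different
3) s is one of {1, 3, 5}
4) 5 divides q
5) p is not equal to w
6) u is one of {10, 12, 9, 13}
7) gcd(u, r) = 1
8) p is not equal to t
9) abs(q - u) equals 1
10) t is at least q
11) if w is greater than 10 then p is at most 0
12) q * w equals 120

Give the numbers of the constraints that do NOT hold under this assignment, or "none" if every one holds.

No — constraint 9 is not satisfied.

1) u - w = 13 - 12 = 1 — holds.
2) values 10, -12, 14, 3 are pairwise distinct — holds.
3) s = 3 is in {1, 3, 5} — holds.
4) 10 / 5 = 2, so 5 divides 10 — holds.
5) p = -3, w = 12; distinct — holds.
6) u = 13 is in {10, 12, 9, 13} — holds.
7) gcd(13, 14) = 1 — holds.
8) p = -3, t = 13; distinct — holds.
9) abs(10 - 13) = 3, not 1 — fails.
10) t = 13, q = 10; 13 ≥ 10 — holds.
11) w = 12 > 10, so we need p ≤ 0; p = -3 ≤ 0 — holds.
12) q * w = 10 * 12 = 120 — holds.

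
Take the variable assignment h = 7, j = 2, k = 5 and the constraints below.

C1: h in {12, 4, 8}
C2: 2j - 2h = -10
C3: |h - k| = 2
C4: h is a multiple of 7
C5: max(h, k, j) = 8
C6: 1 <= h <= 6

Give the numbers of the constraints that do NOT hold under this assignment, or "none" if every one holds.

Constraints 1, 5, and 6 are violated.

C1: h = 7 is not in {12, 4, 8}  ✘
C2: 2j - 2h = 2(2) - 2(7) = -10  ✔
C3: |7 - 5| = 2  ✔
C4: 7 / 7 = 1, so 7 divides 7  ✔
C5: max(7, 5, 2) = 7, not 8  ✘
C6: h = 7 is outside [1, 6]  ✘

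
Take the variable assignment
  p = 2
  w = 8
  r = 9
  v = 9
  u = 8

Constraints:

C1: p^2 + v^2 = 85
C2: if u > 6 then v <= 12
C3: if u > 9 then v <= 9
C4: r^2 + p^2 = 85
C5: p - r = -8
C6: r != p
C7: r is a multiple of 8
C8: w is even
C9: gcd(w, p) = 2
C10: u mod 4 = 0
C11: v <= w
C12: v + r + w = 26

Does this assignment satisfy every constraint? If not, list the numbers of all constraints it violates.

C1: p^2 + v^2 = 2^2 + 9^2 = 4 + 81 = 85 — holds.
C2: u = 8 > 6, so we need v ≤ 12; v = 9 ≤ 12 — holds.
C3: u = 8, not > 9; antecedent false, conditional vacuously true — holds.
C4: r^2 + p^2 = 9^2 + 2^2 = 81 + 4 = 85 — holds.
C5: p - r = 2 - 9 = -7, not -8 — fails.
C6: r = 9, p = 2; distinct — holds.
C7: 9 = 8*1 + 1, so 8 does not divide 9 — fails.
C8: w = 8 is even — holds.
C9: gcd(8, 2) = 2 — holds.
C10: 8 mod 4 = 0 — holds.
C11: v = 9, w = 8; 9 > 8 (want ≤) — fails.
C12: v + r + w = 9 + 9 + 8 = 26 — holds.

The assignment fails constraints 5, 7, and 11.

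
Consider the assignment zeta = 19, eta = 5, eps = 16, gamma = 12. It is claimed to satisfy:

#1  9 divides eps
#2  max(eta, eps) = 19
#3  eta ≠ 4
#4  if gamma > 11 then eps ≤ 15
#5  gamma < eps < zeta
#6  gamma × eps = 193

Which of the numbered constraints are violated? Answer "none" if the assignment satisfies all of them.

#1 16 = 9×1 + 7, so 9 does not divide 16  false
#2 max(5, 16) = 16, not 19  false
#3 eta = 5, and 5 ≠ 4  true
#4 gamma = 12 > 11, so we need eps ≤ 15; but eps = 16 > 15  false
#5 values 12 < 16 < 19  true
#6 gamma × eps = 12 × 16 = 192, not 193  false

Constraints 1, 2, 4, 6 do not hold.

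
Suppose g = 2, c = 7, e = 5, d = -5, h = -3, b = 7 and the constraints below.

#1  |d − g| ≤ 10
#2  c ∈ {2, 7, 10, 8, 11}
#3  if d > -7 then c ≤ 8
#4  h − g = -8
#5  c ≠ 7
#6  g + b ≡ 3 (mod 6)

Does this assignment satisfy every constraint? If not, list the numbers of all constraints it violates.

#1 |-5 − 2| = 7; 7 ≤ 10 — holds.
#2 c = 7 is in {2, 7, 10, 8, 11} — holds.
#3 d = -5 > -7, so we need c ≤ 8; c = 7 ≤ 8 — holds.
#4 h − g = -3 − 2 = -5, not -8 — does not hold.
#5 c = 7, but 7 is required to differ — does not hold.
#6 g + b = 9; 9 mod 6 = 3 — holds.

The assignment fails constraints 4, 5.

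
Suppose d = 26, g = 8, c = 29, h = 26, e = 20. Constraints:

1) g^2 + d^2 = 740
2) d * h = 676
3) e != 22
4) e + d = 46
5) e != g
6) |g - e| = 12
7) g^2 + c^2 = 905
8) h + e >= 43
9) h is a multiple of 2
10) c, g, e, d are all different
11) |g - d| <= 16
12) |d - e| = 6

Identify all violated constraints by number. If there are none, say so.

Violated: 11.

1) g^2 + d^2 = 8^2 + 26^2 = 64 + 676 = 740  holds
2) d * h = 26 * 26 = 676  holds
3) e = 20, and 20 ≠ 22  holds
4) e + d = 20 + 26 = 46  holds
5) e = 20, g = 8; distinct  holds
6) |8 - 20| = 12  holds
7) g^2 + c^2 = 8^2 + 29^2 = 64 + 841 = 905  holds
8) h + e = 26 + 20 = 46; 46 ≥ 43  holds
9) 26 / 2 = 13, so 2 divides 26  holds
10) values 29, 8, 20, 26 are pairwise distinct  holds
11) |8 - 26| = 18; 18 > 16, exceeds bound 16  fails
12) |26 - 20| = 6  holds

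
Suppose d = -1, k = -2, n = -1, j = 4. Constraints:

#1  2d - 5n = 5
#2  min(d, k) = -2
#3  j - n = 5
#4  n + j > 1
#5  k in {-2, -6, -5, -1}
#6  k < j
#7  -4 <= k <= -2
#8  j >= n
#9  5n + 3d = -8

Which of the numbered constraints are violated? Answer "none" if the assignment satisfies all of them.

#1 2d - 5n = 2(-1) - 5(-1) = 3, not 5 — violated.
#2 min(-1, -2) = -2 — OK.
#3 j - n = 4 - (-1) = 5 — OK.
#4 n + j = -1 + 4 = 3; 3 > 1 — OK.
#5 k = -2 is in {-2, -6, -5, -1} — OK.
#6 k = -2, j = 4; -2 < 4 — OK.
#7 k = -2 lies in [-4, -2] — OK.
#8 j = 4, n = -1; 4 ≥ -1 — OK.
#9 5n + 3d = 5(-1) + 3(-1) = -8 — OK.

Constraint 1 does not hold.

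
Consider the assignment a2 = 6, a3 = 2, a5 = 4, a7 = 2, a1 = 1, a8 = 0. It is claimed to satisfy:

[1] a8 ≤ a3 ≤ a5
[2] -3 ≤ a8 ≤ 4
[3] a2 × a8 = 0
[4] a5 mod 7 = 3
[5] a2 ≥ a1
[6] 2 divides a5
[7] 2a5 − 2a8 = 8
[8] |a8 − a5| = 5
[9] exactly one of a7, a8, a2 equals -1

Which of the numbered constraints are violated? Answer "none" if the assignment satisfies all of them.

No — constraints 4, 8, 9 are not satisfied.

[1] values 0 ≤ 2 ≤ 4  yes
[2] a8 = 0 lies in [-3, 4]  yes
[3] a2 × a8 = 6 × 0 = 0  yes
[4] 4 mod 7 = 4, not 3  no
[5] a2 = 6, a1 = 1; 6 ≥ 1  yes
[6] 4 / 2 = 2, so 2 divides 4  yes
[7] 2a5 − 2a8 = 2(4) − 2(0) = 8  yes
[8] |0 − 4| = 4, not 5  no
[9] a7=2, a8=0, a2=6; 0 of them equal -1, not exactly one  no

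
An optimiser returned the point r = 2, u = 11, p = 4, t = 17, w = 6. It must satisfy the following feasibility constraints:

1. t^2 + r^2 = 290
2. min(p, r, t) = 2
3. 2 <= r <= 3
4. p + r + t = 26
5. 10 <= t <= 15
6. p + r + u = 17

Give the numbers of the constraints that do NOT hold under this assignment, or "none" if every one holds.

1. t^2 + r^2 = 17^2 + 2^2 = 289 + 4 = 293, not 290 — does not hold.
2. min(4, 2, 17) = 2 — holds.
3. r = 2 lies in [2, 3] — holds.
4. p + r + t = 4 + 2 + 17 = 23, not 26 — does not hold.
5. t = 17 is outside [10, 15] — does not hold.
6. p + r + u = 4 + 2 + 11 = 17 — holds.

No — constraints 1, 4, and 5 are not satisfied.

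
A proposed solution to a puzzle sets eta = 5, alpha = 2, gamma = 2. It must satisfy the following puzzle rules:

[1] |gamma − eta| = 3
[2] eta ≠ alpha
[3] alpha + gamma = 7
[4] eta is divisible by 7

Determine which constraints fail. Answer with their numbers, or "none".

No — constraints 3 and 4 are not satisfied.

[1] |2 − 5| = 3  yes
[2] eta = 5, alpha = 2; distinct  yes
[3] alpha + gamma = 2 + 2 = 4, not 7  no
[4] 5 = 7×0 + 5, so 7 does not divide 5  no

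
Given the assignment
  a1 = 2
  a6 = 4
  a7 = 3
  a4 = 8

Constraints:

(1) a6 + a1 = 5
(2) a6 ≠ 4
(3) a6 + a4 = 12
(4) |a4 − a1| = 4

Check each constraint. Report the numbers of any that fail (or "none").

The assignment fails constraints 1, 2, 4.

(1) a6 + a1 = 4 + 2 = 6, not 5  false
(2) a6 = 4, but 4 is required to differ  false
(3) a6 + a4 = 4 + 8 = 12  true
(4) |8 − 2| = 6, not 4  false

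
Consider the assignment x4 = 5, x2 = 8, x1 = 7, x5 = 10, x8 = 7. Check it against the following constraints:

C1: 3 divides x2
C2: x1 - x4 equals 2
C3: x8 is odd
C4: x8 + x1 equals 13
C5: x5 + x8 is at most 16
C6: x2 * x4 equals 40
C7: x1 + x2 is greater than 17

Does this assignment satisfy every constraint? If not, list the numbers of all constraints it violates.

C1: 8 = 3*2 + 2, so 3 does not divide 8 — fails.
C2: x1 - x4 = 7 - 5 = 2 — holds.
C3: x8 = 7 is odd — holds.
C4: x8 + x1 = 7 + 7 = 14, not 13 — fails.
C5: x5 + x8 = 10 + 7 = 17; 17 > 16, bound 16 not met — fails.
C6: x2 * x4 = 8 * 5 = 40 — holds.
C7: x1 + x2 = 7 + 8 = 15; 15 ≤ 17, bound 17 not met — fails.

Constraints 1, 4, 5, and 7 are violated.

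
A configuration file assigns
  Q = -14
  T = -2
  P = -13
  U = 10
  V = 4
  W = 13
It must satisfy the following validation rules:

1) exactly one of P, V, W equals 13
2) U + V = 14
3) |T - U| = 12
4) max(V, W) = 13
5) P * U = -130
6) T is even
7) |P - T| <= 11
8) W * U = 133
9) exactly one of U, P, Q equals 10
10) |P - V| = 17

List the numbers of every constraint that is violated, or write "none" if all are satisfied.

1) P=-13, V=4, W=13; 1 of them equals 13 — holds.
2) U + V = 10 + 4 = 14 — holds.
3) |-2 - 10| = 12 — holds.
4) max(4, 13) = 13 — holds.
5) P * U = -13 * 10 = -130 — holds.
6) T = -2 is even — holds.
7) |-13 - (-2)| = 11; 11 ≤ 11 — holds.
8) W * U = 13 * 10 = 130, not 133 — does not hold.
9) U=10, P=-13, Q=-14; 1 of them equals 10 — holds.
10) |-13 - 4| = 17 — holds.

The assignment fails constraint 8.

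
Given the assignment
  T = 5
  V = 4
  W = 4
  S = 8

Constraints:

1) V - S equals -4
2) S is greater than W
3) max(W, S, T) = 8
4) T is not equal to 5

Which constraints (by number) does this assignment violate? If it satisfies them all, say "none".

Constraint 4 is violated.

1) V - S = 4 - 8 = -4 — OK.
2) S = 8, W = 4; 8 > 4 — OK.
3) max(4, 8, 5) = 8 — OK.
4) T = 5, but 5 is required to differ — violated.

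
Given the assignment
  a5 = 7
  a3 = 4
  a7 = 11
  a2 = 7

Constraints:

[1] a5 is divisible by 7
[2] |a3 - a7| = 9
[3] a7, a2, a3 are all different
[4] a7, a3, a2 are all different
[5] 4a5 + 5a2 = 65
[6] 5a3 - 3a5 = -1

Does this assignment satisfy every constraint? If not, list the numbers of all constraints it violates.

Constraints 2, 5 are violated.

[1] 7 / 7 = 1, so 7 divides 7  holds
[2] |4 - 11| = 7, not 9  fails
[3] values 11, 7, 4 are pairwise distinct  holds
[4] values 11, 4, 7 are pairwise distinct  holds
[5] 4a5 + 5a2 = 4(7) + 5(7) = 63, not 65  fails
[6] 5a3 - 3a5 = 5(4) - 3(7) = -1  holds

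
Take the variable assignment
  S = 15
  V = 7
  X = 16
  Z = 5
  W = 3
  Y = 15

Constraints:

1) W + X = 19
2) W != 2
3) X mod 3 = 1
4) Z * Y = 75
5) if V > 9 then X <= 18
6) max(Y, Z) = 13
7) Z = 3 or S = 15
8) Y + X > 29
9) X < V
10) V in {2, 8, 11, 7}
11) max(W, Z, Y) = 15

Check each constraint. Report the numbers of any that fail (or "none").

1) W + X = 3 + 16 = 19 — OK.
2) W = 3, and 3 ≠ 2 — OK.
3) 16 mod 3 = 1 — OK.
4) Z * Y = 5 * 15 = 75 — OK.
5) V = 7, not > 9; antecedent false, conditional vacuously true — OK.
6) max(15, 5) = 15, not 13 — violated.
7) Z = 5 ≠ 3, but S = 15 = 15 (second disjunct) — OK.
8) Y + X = 15 + 16 = 31; 31 > 29 — OK.
9) X = 16, V = 7; 16 ≥ 7 (want <) — violated.
10) V = 7 is in {2, 8, 11, 7} — OK.
11) max(3, 5, 15) = 15 — OK.

No — constraints 6 and 9 are not satisfied.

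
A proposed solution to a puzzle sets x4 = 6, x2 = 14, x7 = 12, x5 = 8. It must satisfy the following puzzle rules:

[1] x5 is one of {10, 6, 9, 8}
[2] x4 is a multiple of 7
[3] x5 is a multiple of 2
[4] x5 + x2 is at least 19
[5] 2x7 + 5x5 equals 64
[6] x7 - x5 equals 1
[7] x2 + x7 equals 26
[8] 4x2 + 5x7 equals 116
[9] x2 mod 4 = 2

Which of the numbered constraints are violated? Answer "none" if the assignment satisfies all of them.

[1] x5 = 8 is in {10, 6, 9, 8} — satisfied.
[2] 6 = 7*0 + 6, so 7 does not divide 6 — violated.
[3] 8 / 2 = 4, so 2 divides 8 — satisfied.
[4] x5 + x2 = 8 + 14 = 22; 22 ≥ 19 — satisfied.
[5] 2x7 + 5x5 = 2(12) + 5(8) = 64 — satisfied.
[6] x7 - x5 = 12 - 8 = 4, not 1 — violated.
[7] x2 + x7 = 14 + 12 = 26 — satisfied.
[8] 4x2 + 5x7 = 4(14) + 5(12) = 116 — satisfied.
[9] 14 mod 4 = 2 — satisfied.

The assignment fails constraints 2 and 6.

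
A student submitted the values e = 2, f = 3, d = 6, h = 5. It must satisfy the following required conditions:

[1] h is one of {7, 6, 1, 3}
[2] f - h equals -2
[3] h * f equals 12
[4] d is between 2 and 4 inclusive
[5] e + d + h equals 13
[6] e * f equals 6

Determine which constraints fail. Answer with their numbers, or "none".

No — constraints 1, 3, and 4 are not satisfied.

[1] h = 5 is not in {7, 6, 1, 3}  FAIL
[2] f - h = 3 - 5 = -2  OK
[3] h * f = 5 * 3 = 15, not 12  FAIL
[4] d = 6 is outside [2, 4]  FAIL
[5] e + d + h = 2 + 6 + 5 = 13  OK
[6] e * f = 2 * 3 = 6  OK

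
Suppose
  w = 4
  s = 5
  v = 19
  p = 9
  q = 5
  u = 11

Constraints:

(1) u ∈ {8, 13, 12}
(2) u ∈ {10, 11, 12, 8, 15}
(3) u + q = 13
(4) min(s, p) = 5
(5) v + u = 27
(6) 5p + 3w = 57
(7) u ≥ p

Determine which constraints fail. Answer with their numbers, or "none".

(1) u = 11 is not in {8, 13, 12} — does not hold.
(2) u = 11 is in {10, 11, 12, 8, 15} — holds.
(3) u + q = 11 + 5 = 16, not 13 — does not hold.
(4) min(5, 9) = 5 — holds.
(5) v + u = 19 + 11 = 30, not 27 — does not hold.
(6) 5p + 3w = 5(9) + 3(4) = 57 — holds.
(7) u = 11, p = 9; 11 ≥ 9 — holds.

The assignment fails constraints 1, 3, and 5.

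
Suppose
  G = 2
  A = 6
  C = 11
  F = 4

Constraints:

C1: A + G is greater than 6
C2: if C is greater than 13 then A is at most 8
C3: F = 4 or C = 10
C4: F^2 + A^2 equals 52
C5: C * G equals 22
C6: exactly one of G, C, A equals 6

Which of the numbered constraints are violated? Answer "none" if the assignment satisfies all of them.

C1: A + G = 6 + 2 = 8; 8 > 6  holds
C2: C = 11, not > 13; antecedent false, conditional vacuously true  holds
C3: F = 4 = 4 (first disjunct)  holds
C4: F^2 + A^2 = 4^2 + 6^2 = 16 + 36 = 52  holds
C5: C * G = 11 * 2 = 22  holds
C6: G=2, C=11, A=6; 1 of them equals 6  holds

None — every constraint holds.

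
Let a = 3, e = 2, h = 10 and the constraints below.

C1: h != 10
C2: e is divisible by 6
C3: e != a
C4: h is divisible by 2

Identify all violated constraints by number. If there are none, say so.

Constraints 1 and 2 do not hold.

C1: h = 10, but 10 is required to differ  ✘
C2: 2 = 6*0 + 2, so 6 does not divide 2  ✘
C3: e = 2, a = 3; distinct  ✔
C4: 10 / 2 = 5, so 2 divides 10  ✔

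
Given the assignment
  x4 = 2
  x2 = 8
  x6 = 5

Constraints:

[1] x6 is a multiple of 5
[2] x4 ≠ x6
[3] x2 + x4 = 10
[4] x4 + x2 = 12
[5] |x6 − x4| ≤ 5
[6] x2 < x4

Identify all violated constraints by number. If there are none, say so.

[1] 5 / 5 = 1, so 5 divides 5 — satisfied.
[2] x4 = 2, x6 = 5; distinct — satisfied.
[3] x2 + x4 = 8 + 2 = 10 — satisfied.
[4] x4 + x2 = 2 + 8 = 10, not 12 — violated.
[5] |5 − 2| = 3; 3 ≤ 5 — satisfied.
[6] x2 = 8, x4 = 2; 8 ≥ 2 (want <) — violated.

The assignment fails constraints 4 and 6.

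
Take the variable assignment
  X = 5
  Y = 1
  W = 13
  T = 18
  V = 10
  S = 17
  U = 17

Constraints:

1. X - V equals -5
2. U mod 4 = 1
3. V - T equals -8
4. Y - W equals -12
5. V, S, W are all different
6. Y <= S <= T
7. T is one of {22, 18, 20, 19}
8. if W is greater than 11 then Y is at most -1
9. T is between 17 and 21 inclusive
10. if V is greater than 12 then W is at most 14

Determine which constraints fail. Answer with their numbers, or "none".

Constraint 8 is violated.

1. X - V = 5 - 10 = -5 — holds.
2. 17 mod 4 = 1 — holds.
3. V - T = 10 - 18 = -8 — holds.
4. Y - W = 1 - 13 = -12 — holds.
5. values 10, 17, 13 are pairwise distinct — holds.
6. values 1 <= 17 <= 18 — holds.
7. T = 18 is in {22, 18, 20, 19} — holds.
8. W = 13 > 11, so we need Y ≤ -1; but Y = 1 > -1 — does not hold.
9. T = 18 lies in [17, 21] — holds.
10. V = 10, not > 12; antecedent false, conditional vacuously true — holds.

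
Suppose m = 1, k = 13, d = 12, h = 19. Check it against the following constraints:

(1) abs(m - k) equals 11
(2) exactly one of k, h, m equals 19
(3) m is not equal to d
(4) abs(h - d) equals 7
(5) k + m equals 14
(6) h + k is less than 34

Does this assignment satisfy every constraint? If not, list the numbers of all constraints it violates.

(1) abs(1 - 13) = 12, not 11  ✘
(2) k=13, h=19, m=1; 1 of them equals 19  ✔
(3) m = 1, d = 12; distinct  ✔
(4) abs(19 - 12) = 7  ✔
(5) k + m = 13 + 1 = 14  ✔
(6) h + k = 19 + 13 = 32; 32 < 34  ✔

Constraint 1 is violated.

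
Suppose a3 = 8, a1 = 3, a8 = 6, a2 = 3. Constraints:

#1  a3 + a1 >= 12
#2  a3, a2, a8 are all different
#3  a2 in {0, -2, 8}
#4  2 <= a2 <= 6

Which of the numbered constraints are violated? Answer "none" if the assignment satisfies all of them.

No — constraints 1, 3 are not satisfied.

#1 a3 + a1 = 8 + 3 = 11; 11 < 12, bound 12 not met — violated.
#2 values 8, 3, 6 are pairwise distinct — OK.
#3 a2 = 3 is not in {0, -2, 8} — violated.
#4 a2 = 3 lies in [2, 6] — OK.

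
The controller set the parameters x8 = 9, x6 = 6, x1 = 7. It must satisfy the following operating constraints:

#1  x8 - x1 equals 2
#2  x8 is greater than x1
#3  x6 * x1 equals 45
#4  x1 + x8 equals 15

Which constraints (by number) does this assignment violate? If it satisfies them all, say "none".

The assignment fails constraints 3, 4.

#1 x8 - x1 = 9 - 7 = 2 — holds.
#2 x8 = 9, x1 = 7; 9 > 7 — holds.
#3 x6 * x1 = 6 * 7 = 42, not 45 — does not hold.
#4 x1 + x8 = 7 + 9 = 16, not 15 — does not hold.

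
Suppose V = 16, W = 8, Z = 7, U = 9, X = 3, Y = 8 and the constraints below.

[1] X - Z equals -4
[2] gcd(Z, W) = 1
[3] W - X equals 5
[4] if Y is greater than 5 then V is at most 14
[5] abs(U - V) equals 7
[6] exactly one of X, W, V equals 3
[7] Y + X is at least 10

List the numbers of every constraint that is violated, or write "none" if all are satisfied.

[1] X - Z = 3 - 7 = -4 — satisfied.
[2] gcd(7, 8) = 1 — satisfied.
[3] W - X = 8 - 3 = 5 — satisfied.
[4] Y = 8 > 5, so we need V ≤ 14; but V = 16 > 14 — violated.
[5] abs(9 - 16) = 7 — satisfied.
[6] X=3, W=8, V=16; 1 of them equals 3 — satisfied.
[7] Y + X = 8 + 3 = 11; 11 ≥ 10 — satisfied.

The assignment fails constraint 4.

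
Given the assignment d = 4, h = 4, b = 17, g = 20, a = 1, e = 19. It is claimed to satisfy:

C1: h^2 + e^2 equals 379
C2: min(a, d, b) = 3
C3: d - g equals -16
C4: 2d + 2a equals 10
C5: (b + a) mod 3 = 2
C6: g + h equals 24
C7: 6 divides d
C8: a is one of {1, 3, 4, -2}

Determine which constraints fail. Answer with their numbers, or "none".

No — constraints 1, 2, 5, and 7 are not satisfied.

C1: h^2 + e^2 = 4^2 + 19^2 = 16 + 361 = 377, not 379  no
C2: min(1, 4, 17) = 1, not 3  no
C3: d - g = 4 - 20 = -16  yes
C4: 2d + 2a = 2(4) + 2(1) = 10  yes
C5: b + a = 18; 18 mod 3 = 0, not 2  no
C6: g + h = 20 + 4 = 24  yes
C7: 4 = 6*0 + 4, so 6 does not divide 4  no
C8: a = 1 is in {1, 3, 4, -2}  yes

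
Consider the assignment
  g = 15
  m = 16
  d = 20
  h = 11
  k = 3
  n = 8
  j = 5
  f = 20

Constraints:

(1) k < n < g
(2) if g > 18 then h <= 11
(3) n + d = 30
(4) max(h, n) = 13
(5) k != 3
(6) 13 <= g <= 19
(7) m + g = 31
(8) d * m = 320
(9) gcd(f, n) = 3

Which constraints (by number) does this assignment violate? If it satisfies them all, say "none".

The assignment fails constraints 3, 4, 5, and 9.

(1) values 3 < 8 < 15  yes
(2) g = 15, not > 18; antecedent false, conditional vacuously true  yes
(3) n + d = 8 + 20 = 28, not 30  no
(4) max(11, 8) = 11, not 13  no
(5) k = 3, but 3 is required to differ  no
(6) g = 15 lies in [13, 19]  yes
(7) m + g = 16 + 15 = 31  yes
(8) d * m = 20 * 16 = 320  yes
(9) gcd(20, 8) = 4, not 3  no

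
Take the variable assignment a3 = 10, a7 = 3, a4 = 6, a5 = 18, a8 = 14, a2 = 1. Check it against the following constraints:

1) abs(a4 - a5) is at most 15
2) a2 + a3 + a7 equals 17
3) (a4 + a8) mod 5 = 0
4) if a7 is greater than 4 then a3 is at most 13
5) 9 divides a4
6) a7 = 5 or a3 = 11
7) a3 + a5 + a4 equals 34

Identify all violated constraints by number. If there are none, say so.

The assignment fails constraints 2, 5, and 6.

1) abs(6 - 18) = 12; 12 ≤ 15  ✔
2) a2 + a3 + a7 = 1 + 10 + 3 = 14, not 17  ✘
3) a4 + a8 = 20; 20 mod 5 = 0  ✔
4) a7 = 3, not > 4; antecedent false, conditional vacuously true  ✔
5) 6 = 9*0 + 6, so 9 does not divide 6  ✘
6) a7 = 3 ≠ 5 and a3 = 10 ≠ 11; both disjuncts false  ✘
7) a3 + a5 + a4 = 10 + 18 + 6 = 34  ✔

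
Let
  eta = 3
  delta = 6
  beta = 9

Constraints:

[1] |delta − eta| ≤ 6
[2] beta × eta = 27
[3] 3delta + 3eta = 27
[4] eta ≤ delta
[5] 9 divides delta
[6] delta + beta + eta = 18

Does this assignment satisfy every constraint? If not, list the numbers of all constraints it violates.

Violated: 5.

[1] |6 − 3| = 3; 3 ≤ 6 — OK.
[2] beta × eta = 9 × 3 = 27 — OK.
[3] 3delta + 3eta = 3(6) + 3(3) = 27 — OK.
[4] eta = 3, delta = 6; 3 ≤ 6 — OK.
[5] 6 = 9×0 + 6, so 9 does not divide 6 — violated.
[6] delta + beta + eta = 6 + 9 + 3 = 18 — OK.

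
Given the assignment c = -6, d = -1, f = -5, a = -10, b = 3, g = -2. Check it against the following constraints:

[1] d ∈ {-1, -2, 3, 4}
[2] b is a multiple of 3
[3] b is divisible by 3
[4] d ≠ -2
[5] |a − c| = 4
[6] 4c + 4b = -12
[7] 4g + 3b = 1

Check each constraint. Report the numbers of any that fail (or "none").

[1] d = -1 is in {-1, -2, 3, 4}  OK
[2] 3 / 3 = 1, so 3 divides 3  OK
[3] 3 / 3 = 1, so 3 divides 3  OK
[4] d = -1, and -1 ≠ -2  OK
[5] |-10 − (-6)| = 4  OK
[6] 4c + 4b = 4(-6) + 4(3) = -12  OK
[7] 4g + 3b = 4(-2) + 3(3) = 1  OK

The assignment satisfies every constraint.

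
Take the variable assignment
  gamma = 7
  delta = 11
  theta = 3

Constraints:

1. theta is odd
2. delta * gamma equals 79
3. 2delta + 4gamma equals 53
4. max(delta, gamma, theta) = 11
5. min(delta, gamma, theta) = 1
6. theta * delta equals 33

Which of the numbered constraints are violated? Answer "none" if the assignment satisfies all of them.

The assignment fails constraints 2, 3, and 5.

1. theta = 3 is odd  true
2. delta * gamma = 11 * 7 = 77, not 79  false
3. 2delta + 4gamma = 2(11) + 4(7) = 50, not 53  false
4. max(11, 7, 3) = 11  true
5. min(11, 7, 3) = 3, not 1  false
6. theta * delta = 3 * 11 = 33  true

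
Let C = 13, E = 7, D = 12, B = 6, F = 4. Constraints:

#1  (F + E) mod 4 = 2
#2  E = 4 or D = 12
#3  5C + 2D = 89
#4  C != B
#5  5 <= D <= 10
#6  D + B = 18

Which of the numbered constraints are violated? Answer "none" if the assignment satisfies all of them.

No — constraints 1, 5 are not satisfied.

#1 F + E = 11; 11 mod 4 = 3, not 2 — does not hold.
#2 E = 7 ≠ 4, but D = 12 = 12 (second disjunct) — holds.
#3 5C + 2D = 5(13) + 2(12) = 89 — holds.
#4 C = 13, B = 6; distinct — holds.
#5 D = 12 is outside [5, 10] — does not hold.
#6 D + B = 12 + 6 = 18 — holds.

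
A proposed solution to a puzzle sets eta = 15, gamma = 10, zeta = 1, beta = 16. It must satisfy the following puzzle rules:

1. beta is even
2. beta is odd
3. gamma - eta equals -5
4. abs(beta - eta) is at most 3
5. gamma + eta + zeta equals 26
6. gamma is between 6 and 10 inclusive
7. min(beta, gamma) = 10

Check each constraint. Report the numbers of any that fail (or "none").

1. beta = 16 is even — OK.
2. beta = 16 is even — violated.
3. gamma - eta = 10 - 15 = -5 — OK.
4. abs(16 - 15) = 1; 1 ≤ 3 — OK.
5. gamma + eta + zeta = 10 + 15 + 1 = 26 — OK.
6. gamma = 10 lies in [6, 10] — OK.
7. min(16, 10) = 10 — OK.

Violated: 2.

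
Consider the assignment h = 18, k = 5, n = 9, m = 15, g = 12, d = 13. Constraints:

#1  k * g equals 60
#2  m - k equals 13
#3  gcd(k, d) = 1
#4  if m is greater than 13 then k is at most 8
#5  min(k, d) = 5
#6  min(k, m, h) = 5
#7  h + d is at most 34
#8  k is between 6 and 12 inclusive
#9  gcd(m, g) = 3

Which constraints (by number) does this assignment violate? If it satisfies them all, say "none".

Violated: 2, 8.

#1 k * g = 5 * 12 = 60  yes
#2 m - k = 15 - 5 = 10, not 13  no
#3 gcd(5, 13) = 1  yes
#4 m = 15 > 13, so we need k ≤ 8; k = 5 ≤ 8  yes
#5 min(5, 13) = 5  yes
#6 min(5, 15, 18) = 5  yes
#7 h + d = 18 + 13 = 31; 31 ≤ 34  yes
#8 k = 5 is outside [6, 12]  no
#9 gcd(15, 12) = 3  yes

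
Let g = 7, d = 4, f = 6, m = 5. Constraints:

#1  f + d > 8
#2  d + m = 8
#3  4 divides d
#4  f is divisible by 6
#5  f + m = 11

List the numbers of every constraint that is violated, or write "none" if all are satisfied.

Constraint 2 is violated.

#1 f + d = 6 + 4 = 10; 10 > 8 — holds.
#2 d + m = 4 + 5 = 9, not 8 — does not hold.
#3 4 / 4 = 1, so 4 divides 4 — holds.
#4 6 / 6 = 1, so 6 divides 6 — holds.
#5 f + m = 6 + 5 = 11 — holds.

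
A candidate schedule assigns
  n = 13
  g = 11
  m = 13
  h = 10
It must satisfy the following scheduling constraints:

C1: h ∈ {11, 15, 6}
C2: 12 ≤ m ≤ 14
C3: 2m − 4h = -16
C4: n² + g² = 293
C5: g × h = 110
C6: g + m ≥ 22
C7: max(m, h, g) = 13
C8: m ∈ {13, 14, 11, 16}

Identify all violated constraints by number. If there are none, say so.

Violated: 1, 3, and 4.

C1: h = 10 is not in {11, 15, 6} — does not hold.
C2: m = 13 lies in [12, 14] — holds.
C3: 2m − 4h = 2(13) − 4(10) = -14, not -16 — does not hold.
C4: n² + g² = 13² + 11² = 169 + 121 = 290, not 293 — does not hold.
C5: g × h = 11 × 10 = 110 — holds.
C6: g + m = 11 + 13 = 24; 24 ≥ 22 — holds.
C7: max(13, 10, 11) = 13 — holds.
C8: m = 13 is in {13, 14, 11, 16} — holds.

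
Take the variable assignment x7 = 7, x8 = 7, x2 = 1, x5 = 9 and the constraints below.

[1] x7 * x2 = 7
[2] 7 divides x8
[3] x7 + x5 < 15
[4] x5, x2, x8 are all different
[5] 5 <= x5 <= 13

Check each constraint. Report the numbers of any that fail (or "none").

[1] x7 * x2 = 7 * 1 = 7 — holds.
[2] 7 / 7 = 1, so 7 divides 7 — holds.
[3] x7 + x5 = 7 + 9 = 16; 16 ≥ 15, bound 15 not met — fails.
[4] values 9, 1, 7 are pairwise distinct — holds.
[5] x5 = 9 lies in [5, 13] — holds.

The assignment fails constraint 3.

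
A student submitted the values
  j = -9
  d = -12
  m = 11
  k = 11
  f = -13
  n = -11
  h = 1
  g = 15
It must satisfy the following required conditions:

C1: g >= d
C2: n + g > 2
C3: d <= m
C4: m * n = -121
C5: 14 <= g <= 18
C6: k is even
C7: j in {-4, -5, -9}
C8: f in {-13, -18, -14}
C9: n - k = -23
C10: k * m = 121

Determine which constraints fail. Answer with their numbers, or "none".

No — constraints 6 and 9 are not satisfied.

C1: g = 15, d = -12; 15 ≥ -12 — holds.
C2: n + g = -11 + 15 = 4; 4 > 2 — holds.
C3: d = -12, m = 11; -12 ≤ 11 — holds.
C4: m * n = 11 * (-11) = -121 — holds.
C5: g = 15 lies in [14, 18] — holds.
C6: k = 11 is odd — does not hold.
C7: j = -9 is in {-4, -5, -9} — holds.
C8: f = -13 is in {-13, -18, -14} — holds.
C9: n - k = -11 - 11 = -22, not -23 — does not hold.
C10: k * m = 11 * 11 = 121 — holds.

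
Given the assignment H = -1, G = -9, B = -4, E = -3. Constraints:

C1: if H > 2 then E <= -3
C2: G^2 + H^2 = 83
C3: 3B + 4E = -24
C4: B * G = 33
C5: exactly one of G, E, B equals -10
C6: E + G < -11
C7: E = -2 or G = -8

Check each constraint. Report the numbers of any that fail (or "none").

C1: H = -1, not > 2; antecedent false, conditional vacuously true  true
C2: G^2 + H^2 = (-9)^2 + (-1)^2 = 81 + 1 = 82, not 83  false
C3: 3B + 4E = 3(-4) + 4(-3) = -24  true
C4: B * G = -4 * (-9) = 36, not 33  false
C5: G=-9, E=-3, B=-4; 0 of them equal -10, not exactly one  false
C6: E + G = -3 + (-9) = -12; -12 < -11  true
C7: E = -3 ≠ -2 and G = -9 ≠ -8; both disjuncts false  false

Constraints 2, 4, 5, 7 do not hold.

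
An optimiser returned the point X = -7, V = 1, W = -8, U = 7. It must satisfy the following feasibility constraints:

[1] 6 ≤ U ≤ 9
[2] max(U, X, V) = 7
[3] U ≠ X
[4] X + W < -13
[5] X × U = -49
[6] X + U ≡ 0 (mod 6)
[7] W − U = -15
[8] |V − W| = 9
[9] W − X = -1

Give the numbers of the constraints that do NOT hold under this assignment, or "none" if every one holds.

Yes — all constraints hold.

[1] U = 7 lies in [6, 9] — OK.
[2] max(7, -7, 1) = 7 — OK.
[3] U = 7, X = -7; distinct — OK.
[4] X + W = -7 + (-8) = -15; -15 < -13 — OK.
[5] X × U = -7 × 7 = -49 — OK.
[6] X + U = 0; 0 mod 6 = 0 — OK.
[7] W − U = -8 − 7 = -15 — OK.
[8] |1 − (-8)| = 9 — OK.
[9] W − X = -8 − (-7) = -1 — OK.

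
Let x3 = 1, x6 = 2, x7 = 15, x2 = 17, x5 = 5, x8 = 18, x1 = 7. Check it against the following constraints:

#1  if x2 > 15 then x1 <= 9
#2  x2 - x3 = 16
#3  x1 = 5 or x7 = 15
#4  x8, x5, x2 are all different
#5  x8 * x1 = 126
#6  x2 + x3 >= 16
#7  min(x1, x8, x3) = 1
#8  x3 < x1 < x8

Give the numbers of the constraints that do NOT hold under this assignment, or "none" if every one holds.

Yes — all constraints hold.

#1 x2 = 17 > 15, so we need x1 ≤ 9; x1 = 7 ≤ 9 — OK.
#2 x2 - x3 = 17 - 1 = 16 — OK.
#3 x1 = 7 ≠ 5, but x7 = 15 = 15 (second disjunct) — OK.
#4 values 18, 5, 17 are pairwise distinct — OK.
#5 x8 * x1 = 18 * 7 = 126 — OK.
#6 x2 + x3 = 17 + 1 = 18; 18 ≥ 16 — OK.
#7 min(7, 18, 1) = 1 — OK.
#8 values 1 < 7 < 18 — OK.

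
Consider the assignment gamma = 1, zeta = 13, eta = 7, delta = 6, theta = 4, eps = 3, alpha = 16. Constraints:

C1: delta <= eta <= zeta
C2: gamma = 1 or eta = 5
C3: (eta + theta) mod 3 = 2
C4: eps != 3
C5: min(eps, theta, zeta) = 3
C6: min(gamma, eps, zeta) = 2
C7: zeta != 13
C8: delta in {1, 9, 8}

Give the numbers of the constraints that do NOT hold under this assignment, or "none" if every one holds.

Violated: 4, 6, 7, 8.

C1: values 6 <= 7 <= 13  ✔
C2: gamma = 1 = 1 (first disjunct)  ✔
C3: eta + theta = 11; 11 mod 3 = 2  ✔
C4: eps = 3, but 3 is required to differ  ✘
C5: min(3, 4, 13) = 3  ✔
C6: min(1, 3, 13) = 1, not 2  ✘
C7: zeta = 13, but 13 is required to differ  ✘
C8: delta = 6 is not in {1, 9, 8}  ✘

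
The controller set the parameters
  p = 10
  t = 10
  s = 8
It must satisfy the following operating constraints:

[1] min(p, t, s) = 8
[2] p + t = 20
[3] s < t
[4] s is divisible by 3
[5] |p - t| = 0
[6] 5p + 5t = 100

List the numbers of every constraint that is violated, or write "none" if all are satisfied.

[1] min(10, 10, 8) = 8  holds
[2] p + t = 10 + 10 = 20  holds
[3] s = 8, t = 10; 8 < 10  holds
[4] 8 = 3*2 + 2, so 3 does not divide 8  fails
[5] |10 - 10| = 0  holds
[6] 5p + 5t = 5(10) + 5(10) = 100  holds

Constraint 4 is violated.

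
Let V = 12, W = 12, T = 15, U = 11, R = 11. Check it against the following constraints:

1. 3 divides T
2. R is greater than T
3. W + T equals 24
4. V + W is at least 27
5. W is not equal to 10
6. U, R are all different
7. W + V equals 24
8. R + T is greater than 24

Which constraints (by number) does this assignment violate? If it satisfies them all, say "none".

1. 15 / 3 = 5, so 3 divides 15  ✓
2. R = 11, T = 15; 11 ≤ 15 (want >)  ✗
3. W + T = 12 + 15 = 27, not 24  ✗
4. V + W = 12 + 12 = 24; 24 < 27, bound 27 not met  ✗
5. W = 12, and 12 ≠ 10  ✓
6. U = R = 11, not all different  ✗
7. W + V = 12 + 12 = 24  ✓
8. R + T = 11 + 15 = 26; 26 > 24  ✓

The assignment fails constraints 2, 3, 4, and 6.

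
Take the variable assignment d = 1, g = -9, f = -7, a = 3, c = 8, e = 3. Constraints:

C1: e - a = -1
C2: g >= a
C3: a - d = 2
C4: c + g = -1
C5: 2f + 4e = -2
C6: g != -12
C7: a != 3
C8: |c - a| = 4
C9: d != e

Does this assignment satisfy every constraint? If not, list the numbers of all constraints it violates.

C1: e - a = 3 - 3 = 0, not -1  no
C2: g = -9, a = 3; -9 < 3 (want ≥)  no
C3: a - d = 3 - 1 = 2  yes
C4: c + g = 8 + (-9) = -1  yes
C5: 2f + 4e = 2(-7) + 4(3) = -2  yes
C6: g = -9, and -9 ≠ -12  yes
C7: a = 3, but 3 is required to differ  no
C8: |8 - 3| = 5, not 4  no
C9: d = 1, e = 3; distinct  yes

Violated: 1, 2, 7, and 8.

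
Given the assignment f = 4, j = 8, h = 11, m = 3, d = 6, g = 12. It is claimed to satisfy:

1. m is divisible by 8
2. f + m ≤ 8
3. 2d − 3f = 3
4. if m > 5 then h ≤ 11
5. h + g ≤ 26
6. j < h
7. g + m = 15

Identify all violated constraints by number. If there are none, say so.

No — constraints 1 and 3 are not satisfied.

1. 3 = 8×0 + 3, so 8 does not divide 3 — fails.
2. f + m = 4 + 3 = 7; 7 ≤ 8 — holds.
3. 2d − 3f = 2(6) − 3(4) = 0, not 3 — fails.
4. m = 3, not > 5; antecedent false, conditional vacuously true — holds.
5. h + g = 11 + 12 = 23; 23 ≤ 26 — holds.
6. j = 8, h = 11; 8 < 11 — holds.
7. g + m = 12 + 3 = 15 — holds.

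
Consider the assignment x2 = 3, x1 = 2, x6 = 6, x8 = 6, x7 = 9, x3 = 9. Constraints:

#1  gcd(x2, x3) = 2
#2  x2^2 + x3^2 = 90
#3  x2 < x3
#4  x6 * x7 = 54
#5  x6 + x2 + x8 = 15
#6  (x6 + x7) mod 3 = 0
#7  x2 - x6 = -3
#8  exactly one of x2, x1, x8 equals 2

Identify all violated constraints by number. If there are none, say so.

#1 gcd(3, 9) = 3, not 2 — does not hold.
#2 x2^2 + x3^2 = 3^2 + 9^2 = 9 + 81 = 90 — holds.
#3 x2 = 3, x3 = 9; 3 < 9 — holds.
#4 x6 * x7 = 6 * 9 = 54 — holds.
#5 x6 + x2 + x8 = 6 + 3 + 6 = 15 — holds.
#6 x6 + x7 = 15; 15 mod 3 = 0 — holds.
#7 x2 - x6 = 3 - 6 = -3 — holds.
#8 x2=3, x1=2, x8=6; 1 of them equals 2 — holds.

Constraint 1 is violated.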